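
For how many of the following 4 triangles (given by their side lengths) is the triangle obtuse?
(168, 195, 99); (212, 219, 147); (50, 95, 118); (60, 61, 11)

(168,195,99): 99²+168² = 38025 = 195² → right
(212,219,147): 147²+212² = 66553 > 47961 = 219² → acute
(50,95,118): 50²+95² = 11525 < 13924 = 118² → obtuse
(60,61,11): 11²+60² = 3721 = 61² → right
1 of the 4 is obtuse.

1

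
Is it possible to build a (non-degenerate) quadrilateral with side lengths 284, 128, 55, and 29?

For a quadrilateral, each side must be shorter than the sum of the others.
Here the longest side is 284, but the remaining 3 sides sum to only 212.

No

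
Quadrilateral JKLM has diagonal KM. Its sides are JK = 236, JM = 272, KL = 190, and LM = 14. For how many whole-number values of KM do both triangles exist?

27

From triangle JKM: 36 < KM < 508.
From triangle LKM: 176 < KM < 204.
Intersection: 176 < KM < 204, so integers 177 through 203: 27 values.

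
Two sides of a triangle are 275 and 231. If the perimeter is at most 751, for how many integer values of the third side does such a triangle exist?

Triangle inequality: 44 < x < 506. Perimeter ≤ 751 gives x ≤ 751 − 275 − 231 = 245.
So 44 < x ≤ 245; integers 45 through 245: 201 values.

201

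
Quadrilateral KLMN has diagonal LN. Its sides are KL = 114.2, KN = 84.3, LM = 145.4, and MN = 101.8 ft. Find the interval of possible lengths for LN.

From triangle KLN: |114.2 − 84.3| < LN < 114.2 + 84.3, i.e. 29.9 < LN < 198.5.
From triangle MLN: 43.6 < LN < 247.2.
Both must hold, so LN lies in the intersection.

43.6 < LN < 198.5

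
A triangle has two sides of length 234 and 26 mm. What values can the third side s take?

By the triangle inequality, s must be less than 234 + 26 = 260 and greater than |234 − 26| = 208.

208 < s < 260 (mm)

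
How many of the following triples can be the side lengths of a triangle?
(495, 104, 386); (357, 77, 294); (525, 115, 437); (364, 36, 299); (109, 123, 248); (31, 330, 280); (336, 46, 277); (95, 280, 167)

(104,386,495): 104+386 ≤ 495 → not valid
(77,294,357): 77+294 > 357 → valid
(115,437,525): 115+437 > 525 → valid
(36,299,364): 36+299 ≤ 364 → not valid
(109,123,248): 109+123 ≤ 248 → not valid
(31,280,330): 31+280 ≤ 330 → not valid
(46,277,336): 46+277 ≤ 336 → not valid
(95,167,280): 95+167 ≤ 280 → not valid
2 of the 8 triples form a triangle.

2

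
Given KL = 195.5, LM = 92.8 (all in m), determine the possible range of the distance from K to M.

102.7 ≤ KM ≤ 288.3 m

By the triangle inequality, |195.5 − 92.8| ≤ KM ≤ 195.5 + 92.8.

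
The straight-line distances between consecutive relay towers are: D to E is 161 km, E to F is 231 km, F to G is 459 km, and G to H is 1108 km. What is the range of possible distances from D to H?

The maximum is all hops collinear in one direction: 161 + 231 + 459 + 1108 = 1959.
The longest hop is 1108; the others sum to 851. Folding the others back against it leaves at least 1108 − 851 = 257.

257 ≤ DH ≤ 1959 km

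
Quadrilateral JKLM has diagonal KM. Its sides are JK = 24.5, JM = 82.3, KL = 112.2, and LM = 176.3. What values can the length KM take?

From triangle JKM: |24.5 − 82.3| < KM < 24.5 + 82.3, i.e. 57.8 < KM < 106.8.
From triangle LKM: 64.1 < KM < 288.5.
Both must hold, so KM lies in the intersection.

64.1 < KM < 106.8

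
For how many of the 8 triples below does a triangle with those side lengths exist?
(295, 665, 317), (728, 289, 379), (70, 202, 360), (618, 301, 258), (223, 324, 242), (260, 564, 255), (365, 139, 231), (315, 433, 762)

(295,317,665): 295+317 ≤ 665 → not valid
(289,379,728): 289+379 ≤ 728 → not valid
(70,202,360): 70+202 ≤ 360 → not valid
(258,301,618): 258+301 ≤ 618 → not valid
(223,242,324): 223+242 > 324 → valid
(255,260,564): 255+260 ≤ 564 → not valid
(139,231,365): 139+231 > 365 → valid
(315,433,762): 315+433 ≤ 762 → not valid
2 of the 8 triples form a triangle.

2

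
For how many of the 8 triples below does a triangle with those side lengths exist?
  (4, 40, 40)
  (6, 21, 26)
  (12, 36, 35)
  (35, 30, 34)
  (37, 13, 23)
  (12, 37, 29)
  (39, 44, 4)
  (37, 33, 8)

(4,40,40): 4+40 > 40 → valid
(6,21,26): 6+21 > 26 → valid
(12,35,36): 12+35 > 36 → valid
(30,34,35): 30+34 > 35 → valid
(13,23,37): 13+23 ≤ 37 → not valid
(12,29,37): 12+29 > 37 → valid
(4,39,44): 4+39 ≤ 44 → not valid
(8,33,37): 8+33 > 37 → valid
6 of the 8 triples form a triangle.

6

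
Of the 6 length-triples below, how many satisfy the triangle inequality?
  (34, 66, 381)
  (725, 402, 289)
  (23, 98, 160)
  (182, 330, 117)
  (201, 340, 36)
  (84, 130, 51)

1

(34,66,381): 34+66 ≤ 381 → not valid
(289,402,725): 289+402 ≤ 725 → not valid
(23,98,160): 23+98 ≤ 160 → not valid
(117,182,330): 117+182 ≤ 330 → not valid
(36,201,340): 36+201 ≤ 340 → not valid
(51,84,130): 51+84 > 130 → valid
1 of the 6 triples forms a triangle.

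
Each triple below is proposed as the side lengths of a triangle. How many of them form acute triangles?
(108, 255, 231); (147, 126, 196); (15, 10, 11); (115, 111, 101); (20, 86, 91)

1

(108,255,231): 108²+231² = 65025 = 255² → right
(147,126,196): 126²+147² = 37485 < 38416 = 196² → obtuse
(15,10,11): 10²+11² = 221 < 225 = 15² → obtuse
(115,111,101): 101²+111² = 22522 > 13225 = 115² → acute
(20,86,91): 20²+86² = 7796 < 8281 = 91² → obtuse
1 of the 5 is acute.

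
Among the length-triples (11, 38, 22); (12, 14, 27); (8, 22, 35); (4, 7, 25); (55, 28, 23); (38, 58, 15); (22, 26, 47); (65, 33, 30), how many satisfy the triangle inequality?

(11,22,38): 11+22 ≤ 38 → not valid
(12,14,27): 12+14 ≤ 27 → not valid
(8,22,35): 8+22 ≤ 35 → not valid
(4,7,25): 4+7 ≤ 25 → not valid
(23,28,55): 23+28 ≤ 55 → not valid
(15,38,58): 15+38 ≤ 58 → not valid
(22,26,47): 22+26 > 47 → valid
(30,33,65): 30+33 ≤ 65 → not valid
1 of the 8 triples forms a triangle.

1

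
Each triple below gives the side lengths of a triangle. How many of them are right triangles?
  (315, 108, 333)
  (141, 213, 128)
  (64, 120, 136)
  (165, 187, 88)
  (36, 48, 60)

4

(315,108,333): 108²+315² = 110889 = 333² → right
(141,213,128): 128²+141² = 36265 < 45369 = 213² → obtuse
(64,120,136): 64²+120² = 18496 = 136² → right
(165,187,88): 88²+165² = 34969 = 187² → right
(36,48,60): 36²+48² = 3600 = 60² → right
4 of the 5 are right.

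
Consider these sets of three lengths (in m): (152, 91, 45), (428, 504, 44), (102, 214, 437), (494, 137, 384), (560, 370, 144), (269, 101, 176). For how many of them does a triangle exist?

(45,91,152): 45+91 ≤ 152 → not valid
(44,428,504): 44+428 ≤ 504 → not valid
(102,214,437): 102+214 ≤ 437 → not valid
(137,384,494): 137+384 > 494 → valid
(144,370,560): 144+370 ≤ 560 → not valid
(101,176,269): 101+176 > 269 → valid
2 of the 6 triples form a triangle.

2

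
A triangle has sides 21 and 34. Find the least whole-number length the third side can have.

The third side must be strictly greater than |21 − 34| = 13.
The smallest integer above 13 is 14.

14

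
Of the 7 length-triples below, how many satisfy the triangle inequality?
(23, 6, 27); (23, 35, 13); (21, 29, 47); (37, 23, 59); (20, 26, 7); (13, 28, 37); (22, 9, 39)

6

(6,23,27): 6+23 > 27 → valid
(13,23,35): 13+23 > 35 → valid
(21,29,47): 21+29 > 47 → valid
(23,37,59): 23+37 > 59 → valid
(7,20,26): 7+20 > 26 → valid
(13,28,37): 13+28 > 37 → valid
(9,22,39): 9+22 ≤ 39 → not valid
6 of the 7 triples form a triangle.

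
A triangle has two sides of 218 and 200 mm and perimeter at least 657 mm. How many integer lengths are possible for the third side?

Triangle inequality: 18 < x < 418. Perimeter ≥ 657 gives x ≥ 657 − 218 − 200 = 239.
So 239 ≤ x < 418; integers 239 through 417: 179 values.

179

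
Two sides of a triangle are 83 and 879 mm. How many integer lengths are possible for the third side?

The third side lies in the open interval (796, 962).
Integers from 797 to 961 inclusive: 961 − 797 + 1 = 165.

165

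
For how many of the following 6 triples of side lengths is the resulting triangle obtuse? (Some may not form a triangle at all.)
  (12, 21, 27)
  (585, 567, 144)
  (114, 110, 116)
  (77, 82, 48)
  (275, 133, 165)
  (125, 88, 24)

2

(12,21,27): 12²+21² = 585 < 729 = 27² → obtuse
(585,567,144): 144²+567² = 342225 = 585² → right
(114,110,116): 110²+114² = 25096 > 13456 = 116² → acute
(77,82,48): 48²+77² = 8233 > 6724 = 82² → acute
(275,133,165): 133²+165² = 44914 < 75625 = 275² → obtuse
(125,88,24): 24+88 ≤ 125, not a triangle
2 of the 6 are obtuse.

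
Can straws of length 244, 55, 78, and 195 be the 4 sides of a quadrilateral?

A quadrilateral exists iff every side is shorter than the sum of the others — equivalently, the longest side is less than the sum of the rest.
Longest side 244 < 328 (sum of the remaining 3), so yes.

Yes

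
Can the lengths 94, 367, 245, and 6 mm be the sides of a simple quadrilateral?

No

For a quadrilateral, each side must be shorter than the sum of the others.
Here the longest side is 367, but the remaining 3 sides sum to only 345.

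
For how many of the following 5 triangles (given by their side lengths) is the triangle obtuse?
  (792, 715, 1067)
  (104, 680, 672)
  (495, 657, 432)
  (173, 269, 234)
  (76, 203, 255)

1

(792,715,1067): 715²+792² = 1138489 = 1067² → right
(104,680,672): 104²+672² = 462400 = 680² → right
(495,657,432): 432²+495² = 431649 = 657² → right
(173,269,234): 173²+234² = 84685 > 72361 = 269² → acute
(76,203,255): 76²+203² = 46985 < 65025 = 255² → obtuse
1 of the 5 is obtuse.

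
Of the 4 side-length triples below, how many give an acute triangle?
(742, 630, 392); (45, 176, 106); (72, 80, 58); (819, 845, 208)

1

(742,630,392): 392²+630² = 550564 = 742² → right
(45,176,106): 45+106 ≤ 176, not a triangle
(72,80,58): 58²+72² = 8548 > 6400 = 80² → acute
(819,845,208): 208²+819² = 714025 = 845² → right
1 of the 4 is acute.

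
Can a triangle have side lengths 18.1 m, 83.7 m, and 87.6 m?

Yes

The longest side is 87.6, and the other two sum to 101.8.
Since 101.8 > 87.6, the triangle inequality holds.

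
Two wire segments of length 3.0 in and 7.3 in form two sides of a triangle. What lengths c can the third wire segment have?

By the triangle inequality, c must be less than 3.0 + 7.3 = 10.3 and greater than |3.0 − 7.3| = 4.3.

4.3 < c < 10.3 (in)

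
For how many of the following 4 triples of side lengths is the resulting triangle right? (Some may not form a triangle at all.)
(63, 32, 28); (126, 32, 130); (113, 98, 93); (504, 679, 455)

2

(63,32,28): 28+32 ≤ 63, not a triangle
(126,32,130): 32²+126² = 16900 = 130² → right
(113,98,93): 93²+98² = 18253 > 12769 = 113² → acute
(504,679,455): 455²+504² = 461041 = 679² → right
2 of the 4 are right.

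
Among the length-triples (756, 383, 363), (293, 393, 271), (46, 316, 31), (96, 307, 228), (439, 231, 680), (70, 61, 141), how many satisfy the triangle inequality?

(363,383,756): 363+383 ≤ 756 → not valid
(271,293,393): 271+293 > 393 → valid
(31,46,316): 31+46 ≤ 316 → not valid
(96,228,307): 96+228 > 307 → valid
(231,439,680): 231+439 ≤ 680 → not valid
(61,70,141): 61+70 ≤ 141 → not valid
2 of the 6 triples form a triangle.

2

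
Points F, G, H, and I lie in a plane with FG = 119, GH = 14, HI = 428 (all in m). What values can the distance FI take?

295 ≤ FI ≤ 561 m

The maximum is all hops collinear in one direction: 119 + 14 + 428 = 561.
The longest hop is 428; the others sum to 133. Folding the others back against it leaves at least 428 − 133 = 295.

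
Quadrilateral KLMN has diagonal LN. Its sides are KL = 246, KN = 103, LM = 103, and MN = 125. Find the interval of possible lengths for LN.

143 < LN < 228

From triangle KLN: |246 − 103| < LN < 246 + 103, i.e. 143 < LN < 349.
From triangle MLN: 22 < LN < 228.
Both must hold, so LN lies in the intersection.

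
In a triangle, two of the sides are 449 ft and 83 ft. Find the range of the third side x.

By the triangle inequality, x must be less than 449 + 83 = 532 and greater than |449 − 83| = 366.

366 < x < 532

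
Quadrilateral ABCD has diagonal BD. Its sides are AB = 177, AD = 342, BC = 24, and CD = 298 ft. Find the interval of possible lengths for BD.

274 < BD < 322

From triangle ABD: |177 − 342| < BD < 177 + 342, i.e. 165 < BD < 519.
From triangle CBD: 274 < BD < 322.
Both must hold, so BD lies in the intersection.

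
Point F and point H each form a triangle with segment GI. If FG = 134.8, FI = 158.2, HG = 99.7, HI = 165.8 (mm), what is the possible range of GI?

66.1 < GI < 265.5

From triangle FGI: |134.8 − 158.2| < GI < 134.8 + 158.2, i.e. 23.4 < GI < 293.0.
From triangle HGI: 66.1 < GI < 265.5.
Both must hold, so GI lies in the intersection.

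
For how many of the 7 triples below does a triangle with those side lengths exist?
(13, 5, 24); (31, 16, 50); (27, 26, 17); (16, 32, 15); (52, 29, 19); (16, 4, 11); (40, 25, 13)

(5,13,24): 5+13 ≤ 24 → not valid
(16,31,50): 16+31 ≤ 50 → not valid
(17,26,27): 17+26 > 27 → valid
(15,16,32): 15+16 ≤ 32 → not valid
(19,29,52): 19+29 ≤ 52 → not valid
(4,11,16): 4+11 ≤ 16 → not valid
(13,25,40): 13+25 ≤ 40 → not valid
1 of the 7 triples forms a triangle.

1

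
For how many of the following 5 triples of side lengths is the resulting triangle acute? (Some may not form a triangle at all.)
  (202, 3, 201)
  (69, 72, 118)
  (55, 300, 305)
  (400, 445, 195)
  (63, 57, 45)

(202,3,201): 3²+201² = 40410 < 40804 = 202² → obtuse
(69,72,118): 69²+72² = 9945 < 13924 = 118² → obtuse
(55,300,305): 55²+300² = 93025 = 305² → right
(400,445,195): 195²+400² = 198025 = 445² → right
(63,57,45): 45²+57² = 5274 > 3969 = 63² → acute
1 of the 5 is acute.

1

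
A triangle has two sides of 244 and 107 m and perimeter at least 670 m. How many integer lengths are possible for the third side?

Triangle inequality: 137 < x < 351. Perimeter ≥ 670 gives x ≥ 670 − 244 − 107 = 319.
So 319 ≤ x < 351; integers 319 through 350: 32 values.

32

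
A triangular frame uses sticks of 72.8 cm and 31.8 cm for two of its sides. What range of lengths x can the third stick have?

41.0 < x < 104.6 (cm)

By the triangle inequality, x must be less than 72.8 + 31.8 = 104.6 and greater than |72.8 − 31.8| = 41.0.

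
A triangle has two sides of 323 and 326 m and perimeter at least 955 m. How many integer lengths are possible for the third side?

343

Triangle inequality: 3 < x < 649. Perimeter ≥ 955 gives x ≥ 955 − 323 − 326 = 306.
So 306 ≤ x < 649; integers 306 through 648: 343 values.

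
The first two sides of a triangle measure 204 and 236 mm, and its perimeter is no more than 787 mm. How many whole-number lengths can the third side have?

315

Triangle inequality: 32 < x < 440. Perimeter ≤ 787 gives x ≤ 787 − 204 − 236 = 347.
So 32 < x ≤ 347; integers 33 through 347: 315 values.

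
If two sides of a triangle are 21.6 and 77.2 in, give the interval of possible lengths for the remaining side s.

By the triangle inequality, s must be less than 21.6 + 77.2 = 98.8 and greater than |21.6 − 77.2| = 55.6.

55.6 < s < 98.8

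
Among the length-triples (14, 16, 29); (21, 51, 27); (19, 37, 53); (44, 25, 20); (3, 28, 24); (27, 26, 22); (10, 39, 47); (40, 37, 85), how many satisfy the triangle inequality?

5

(14,16,29): 14+16 > 29 → valid
(21,27,51): 21+27 ≤ 51 → not valid
(19,37,53): 19+37 > 53 → valid
(20,25,44): 20+25 > 44 → valid
(3,24,28): 3+24 ≤ 28 → not valid
(22,26,27): 22+26 > 27 → valid
(10,39,47): 10+39 > 47 → valid
(37,40,85): 37+40 ≤ 85 → not valid
5 of the 8 triples form a triangle.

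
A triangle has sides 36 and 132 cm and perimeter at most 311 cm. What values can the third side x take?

Triangle inequality alone gives 96 < x < 168.
The perimeter condition gives x ≤ 311 − 36 − 132 = 143.
Intersecting the two: 96 < x ≤ 143.

96 < x ≤ 143 cm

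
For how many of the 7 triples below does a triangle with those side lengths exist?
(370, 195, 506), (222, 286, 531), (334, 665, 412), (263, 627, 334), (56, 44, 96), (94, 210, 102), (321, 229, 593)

(195,370,506): 195+370 > 506 → valid
(222,286,531): 222+286 ≤ 531 → not valid
(334,412,665): 334+412 > 665 → valid
(263,334,627): 263+334 ≤ 627 → not valid
(44,56,96): 44+56 > 96 → valid
(94,102,210): 94+102 ≤ 210 → not valid
(229,321,593): 229+321 ≤ 593 → not valid
3 of the 7 triples form a triangle.

3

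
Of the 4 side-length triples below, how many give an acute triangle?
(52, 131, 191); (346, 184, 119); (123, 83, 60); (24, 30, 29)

(52,131,191): 52+131 ≤ 191, not a triangle
(346,184,119): 119+184 ≤ 346, not a triangle
(123,83,60): 60²+83² = 10489 < 15129 = 123² → obtuse
(24,30,29): 24²+29² = 1417 > 900 = 30² → acute
1 of the 4 is acute.

1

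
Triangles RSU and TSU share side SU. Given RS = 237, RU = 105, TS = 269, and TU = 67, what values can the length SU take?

202 < SU < 336

From triangle RSU: |237 − 105| < SU < 237 + 105, i.e. 132 < SU < 342.
From triangle TSU: 202 < SU < 336.
Both must hold, so SU lies in the intersection.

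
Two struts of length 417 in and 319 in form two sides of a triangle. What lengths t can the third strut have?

By the triangle inequality, t must be less than 417 + 319 = 736 and greater than |417 − 319| = 98.

98 < t < 736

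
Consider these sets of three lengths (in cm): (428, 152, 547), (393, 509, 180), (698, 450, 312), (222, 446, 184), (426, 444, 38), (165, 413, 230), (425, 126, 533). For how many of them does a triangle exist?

5

(152,428,547): 152+428 > 547 → valid
(180,393,509): 180+393 > 509 → valid
(312,450,698): 312+450 > 698 → valid
(184,222,446): 184+222 ≤ 446 → not valid
(38,426,444): 38+426 > 444 → valid
(165,230,413): 165+230 ≤ 413 → not valid
(126,425,533): 126+425 > 533 → valid
5 of the 7 triples form a triangle.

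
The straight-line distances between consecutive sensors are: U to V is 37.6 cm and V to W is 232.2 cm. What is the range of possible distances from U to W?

By the triangle inequality, |37.6 − 232.2| ≤ UW ≤ 37.6 + 232.2.

194.6 ≤ UW ≤ 269.8 cm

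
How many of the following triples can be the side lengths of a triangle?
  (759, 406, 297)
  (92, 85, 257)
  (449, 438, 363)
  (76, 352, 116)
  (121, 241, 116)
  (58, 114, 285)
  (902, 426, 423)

(297,406,759): 297+406 ≤ 759 → not valid
(85,92,257): 85+92 ≤ 257 → not valid
(363,438,449): 363+438 > 449 → valid
(76,116,352): 76+116 ≤ 352 → not valid
(116,121,241): 116+121 ≤ 241 → not valid
(58,114,285): 58+114 ≤ 285 → not valid
(423,426,902): 423+426 ≤ 902 → not valid
1 of the 7 triples forms a triangle.

1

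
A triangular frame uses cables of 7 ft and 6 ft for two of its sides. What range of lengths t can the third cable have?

1 < t < 13

By the triangle inequality, t must be less than 7 + 6 = 13 and greater than |7 − 6| = 1.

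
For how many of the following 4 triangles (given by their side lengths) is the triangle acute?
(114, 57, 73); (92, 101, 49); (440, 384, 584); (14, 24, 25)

2

(114,57,73): 57²+73² = 8578 < 12996 = 114² → obtuse
(92,101,49): 49²+92² = 10865 > 10201 = 101² → acute
(440,384,584): 384²+440² = 341056 = 584² → right
(14,24,25): 14²+24² = 772 > 625 = 25² → acute
2 of the 4 are acute.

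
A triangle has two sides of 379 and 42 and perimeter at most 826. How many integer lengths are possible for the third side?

Triangle inequality: 337 < x < 421. Perimeter ≤ 826 gives x ≤ 826 − 379 − 42 = 405.
So 337 < x ≤ 405; integers 338 through 405: 68 values.

68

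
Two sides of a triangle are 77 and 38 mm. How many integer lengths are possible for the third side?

75

The third side lies in the open interval (39, 115).
Integers from 40 to 114 inclusive: 114 − 40 + 1 = 75.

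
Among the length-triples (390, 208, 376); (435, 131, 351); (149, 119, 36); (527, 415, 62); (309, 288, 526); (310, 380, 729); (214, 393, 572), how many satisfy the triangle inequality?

5

(208,376,390): 208+376 > 390 → valid
(131,351,435): 131+351 > 435 → valid
(36,119,149): 36+119 > 149 → valid
(62,415,527): 62+415 ≤ 527 → not valid
(288,309,526): 288+309 > 526 → valid
(310,380,729): 310+380 ≤ 729 → not valid
(214,393,572): 214+393 > 572 → valid
5 of the 7 triples form a triangle.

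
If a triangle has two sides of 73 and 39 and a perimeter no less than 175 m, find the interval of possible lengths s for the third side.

Triangle inequality alone gives 34 < s < 112.
The perimeter condition gives s ≥ 175 − 73 − 39 = 63.
Intersecting the two: 63 ≤ s < 112.

63 ≤ s < 112 m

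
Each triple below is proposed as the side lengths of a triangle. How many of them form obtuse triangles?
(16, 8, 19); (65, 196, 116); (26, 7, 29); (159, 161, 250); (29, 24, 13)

(16,8,19): 8²+16² = 320 < 361 = 19² → obtuse
(65,196,116): 65+116 ≤ 196, not a triangle
(26,7,29): 7²+26² = 725 < 841 = 29² → obtuse
(159,161,250): 159²+161² = 51202 < 62500 = 250² → obtuse
(29,24,13): 13²+24² = 745 < 841 = 29² → obtuse
4 of the 5 are obtuse.

4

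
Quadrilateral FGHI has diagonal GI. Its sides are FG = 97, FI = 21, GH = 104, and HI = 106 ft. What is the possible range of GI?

From triangle FGI: |97 − 21| < GI < 97 + 21, i.e. 76 < GI < 118.
From triangle HGI: 2 < GI < 210.
Both must hold, so GI lies in the intersection.

76 < GI < 118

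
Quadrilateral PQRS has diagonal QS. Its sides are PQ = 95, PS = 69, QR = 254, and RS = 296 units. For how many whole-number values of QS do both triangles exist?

121

From triangle PQS: 26 < QS < 164.
From triangle RQS: 42 < QS < 550.
Intersection: 42 < QS < 164, so integers 43 through 163: 121 values.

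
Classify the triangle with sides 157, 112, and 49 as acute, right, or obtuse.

obtuse

Compare the square of the longest side to the sum of squares of the other two: 49² + 112² = 14945 < 24649 = 157².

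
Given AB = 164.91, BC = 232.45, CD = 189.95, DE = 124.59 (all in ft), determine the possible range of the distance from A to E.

0 ≤ AE ≤ 711.90 ft

The maximum is all hops collinear in one direction: 164.91 + 232.45 + 189.95 + 124.59 = 711.90.
The longest hop is 232.45; the others sum to 479.45. Since 232.45 ≤ 479.45, the path can fold back on itself completely, so the minimum distance is 0.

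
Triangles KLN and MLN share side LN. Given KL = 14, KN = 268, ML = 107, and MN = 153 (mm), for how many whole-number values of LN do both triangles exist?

5

From triangle KLN: 254 < LN < 282.
From triangle MLN: 46 < LN < 260.
Intersection: 254 < LN < 260, so integers 255 through 259: 5 values.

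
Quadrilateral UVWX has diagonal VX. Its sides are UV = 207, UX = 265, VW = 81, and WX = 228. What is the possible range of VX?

147 < VX < 309

From triangle UVX: |207 − 265| < VX < 207 + 265, i.e. 58 < VX < 472.
From triangle WVX: 147 < VX < 309.
Both must hold, so VX lies in the intersection.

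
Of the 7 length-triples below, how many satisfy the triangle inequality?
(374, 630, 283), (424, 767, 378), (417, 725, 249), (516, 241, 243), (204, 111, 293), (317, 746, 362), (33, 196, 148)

(283,374,630): 283+374 > 630 → valid
(378,424,767): 378+424 > 767 → valid
(249,417,725): 249+417 ≤ 725 → not valid
(241,243,516): 241+243 ≤ 516 → not valid
(111,204,293): 111+204 > 293 → valid
(317,362,746): 317+362 ≤ 746 → not valid
(33,148,196): 33+148 ≤ 196 → not valid
3 of the 7 triples form a triangle.

3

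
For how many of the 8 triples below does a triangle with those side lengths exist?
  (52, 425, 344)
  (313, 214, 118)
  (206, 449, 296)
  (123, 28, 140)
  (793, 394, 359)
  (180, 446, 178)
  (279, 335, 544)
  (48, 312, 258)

4

(52,344,425): 52+344 ≤ 425 → not valid
(118,214,313): 118+214 > 313 → valid
(206,296,449): 206+296 > 449 → valid
(28,123,140): 28+123 > 140 → valid
(359,394,793): 359+394 ≤ 793 → not valid
(178,180,446): 178+180 ≤ 446 → not valid
(279,335,544): 279+335 > 544 → valid
(48,258,312): 48+258 ≤ 312 → not valid
4 of the 8 triples form a triangle.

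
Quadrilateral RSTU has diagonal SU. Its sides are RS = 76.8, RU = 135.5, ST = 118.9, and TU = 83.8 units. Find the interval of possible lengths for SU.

From triangle RSU: |76.8 − 135.5| < SU < 76.8 + 135.5, i.e. 58.7 < SU < 212.3.
From triangle TSU: 35.1 < SU < 202.7.
Both must hold, so SU lies in the intersection.

58.7 < SU < 202.7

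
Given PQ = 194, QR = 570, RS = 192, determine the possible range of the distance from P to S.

184 ≤ PS ≤ 956

The maximum is all hops collinear in one direction: 194 + 570 + 192 = 956.
The longest hop is 570; the others sum to 386. Folding the others back against it leaves at least 570 − 386 = 184.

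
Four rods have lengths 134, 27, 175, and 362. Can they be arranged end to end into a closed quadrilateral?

No

For a quadrilateral, each side must be shorter than the sum of the others.
Here the longest side is 362, but the remaining 3 sides sum to only 336.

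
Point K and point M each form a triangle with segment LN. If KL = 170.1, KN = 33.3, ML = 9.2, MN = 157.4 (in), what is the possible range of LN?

From triangle KLN: |170.1 − 33.3| < LN < 170.1 + 33.3, i.e. 136.8 < LN < 203.4.
From triangle MLN: 148.2 < LN < 166.6.
Both must hold, so LN lies in the intersection.

148.2 < LN < 166.6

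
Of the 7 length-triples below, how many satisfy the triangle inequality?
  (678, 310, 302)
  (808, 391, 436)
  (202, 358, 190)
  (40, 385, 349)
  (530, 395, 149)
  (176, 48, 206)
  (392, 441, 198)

6

(302,310,678): 302+310 ≤ 678 → not valid
(391,436,808): 391+436 > 808 → valid
(190,202,358): 190+202 > 358 → valid
(40,349,385): 40+349 > 385 → valid
(149,395,530): 149+395 > 530 → valid
(48,176,206): 48+176 > 206 → valid
(198,392,441): 198+392 > 441 → valid
6 of the 7 triples form a triangle.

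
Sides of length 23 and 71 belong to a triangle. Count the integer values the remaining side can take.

The third side lies in the open interval (48, 94).
Integers from 49 to 93 inclusive: 93 − 49 + 1 = 45.

45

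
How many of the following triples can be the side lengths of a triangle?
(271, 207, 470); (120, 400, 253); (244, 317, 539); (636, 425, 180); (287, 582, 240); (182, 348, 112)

2

(207,271,470): 207+271 > 470 → valid
(120,253,400): 120+253 ≤ 400 → not valid
(244,317,539): 244+317 > 539 → valid
(180,425,636): 180+425 ≤ 636 → not valid
(240,287,582): 240+287 ≤ 582 → not valid
(112,182,348): 112+182 ≤ 348 → not valid
2 of the 6 triples form a triangle.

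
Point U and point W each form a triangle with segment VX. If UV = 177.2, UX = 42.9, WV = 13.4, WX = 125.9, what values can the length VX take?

134.3 < VX < 139.3

From triangle UVX: |177.2 − 42.9| < VX < 177.2 + 42.9, i.e. 134.3 < VX < 220.1.
From triangle WVX: 112.5 < VX < 139.3.
Both must hold, so VX lies in the intersection.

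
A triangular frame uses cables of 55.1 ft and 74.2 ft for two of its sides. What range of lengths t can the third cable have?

19.1 < t < 129.3 (ft)

By the triangle inequality, t must be less than 55.1 + 74.2 = 129.3 and greater than |55.1 − 74.2| = 19.1.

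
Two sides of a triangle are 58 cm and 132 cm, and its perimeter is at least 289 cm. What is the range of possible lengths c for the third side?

Triangle inequality alone gives 74 < c < 190.
The perimeter condition gives c ≥ 289 − 58 − 132 = 99.
Intersecting the two: 99 ≤ c < 190.

99 ≤ c < 190 cm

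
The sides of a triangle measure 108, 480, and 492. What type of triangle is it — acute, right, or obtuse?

right

Compare the square of the longest side to the sum of squares of the other two: 108² + 480² = 242064 = 492².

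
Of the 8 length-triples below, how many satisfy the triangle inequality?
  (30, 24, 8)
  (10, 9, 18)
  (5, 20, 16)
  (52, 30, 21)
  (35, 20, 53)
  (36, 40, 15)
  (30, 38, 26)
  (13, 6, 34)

6

(8,24,30): 8+24 > 30 → valid
(9,10,18): 9+10 > 18 → valid
(5,16,20): 5+16 > 20 → valid
(21,30,52): 21+30 ≤ 52 → not valid
(20,35,53): 20+35 > 53 → valid
(15,36,40): 15+36 > 40 → valid
(26,30,38): 26+30 > 38 → valid
(6,13,34): 6+13 ≤ 34 → not valid
6 of the 8 triples form a triangle.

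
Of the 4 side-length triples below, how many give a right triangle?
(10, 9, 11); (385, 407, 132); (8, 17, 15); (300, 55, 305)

(10,9,11): 9²+10² = 181 > 121 = 11² → acute
(385,407,132): 132²+385² = 165649 = 407² → right
(8,17,15): 8²+15² = 289 = 17² → right
(300,55,305): 55²+300² = 93025 = 305² → right
3 of the 4 are right.

3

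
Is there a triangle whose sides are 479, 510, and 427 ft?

The longest side is 510, and the other two sum to 906.
Since 906 > 510, the triangle inequality holds.

Yes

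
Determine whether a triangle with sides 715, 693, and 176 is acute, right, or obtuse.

Compare the square of the longest side to the sum of squares of the other two: 176² + 693² = 511225 = 715².

right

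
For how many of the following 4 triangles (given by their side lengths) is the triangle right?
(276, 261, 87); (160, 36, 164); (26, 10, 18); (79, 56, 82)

1

(276,261,87): 87²+261² = 75690 < 76176 = 276² → obtuse
(160,36,164): 36²+160² = 26896 = 164² → right
(26,10,18): 10²+18² = 424 < 676 = 26² → obtuse
(79,56,82): 56²+79² = 9377 > 6724 = 82² → acute
1 of the 4 is right.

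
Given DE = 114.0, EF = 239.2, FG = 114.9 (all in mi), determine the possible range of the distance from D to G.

The maximum is all hops collinear in one direction: 114.0 + 239.2 + 114.9 = 468.1.
The longest hop is 239.2; the others sum to 228.9. Folding the others back against it leaves at least 239.2 − 228.9 = 10.3.

10.3 ≤ DG ≤ 468.1 mi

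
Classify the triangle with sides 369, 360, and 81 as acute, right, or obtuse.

right

Compare the square of the longest side to the sum of squares of the other two: 81² + 360² = 136161 = 369².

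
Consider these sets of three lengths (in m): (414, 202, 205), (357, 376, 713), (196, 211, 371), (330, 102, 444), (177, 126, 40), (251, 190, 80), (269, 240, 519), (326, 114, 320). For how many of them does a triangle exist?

4

(202,205,414): 202+205 ≤ 414 → not valid
(357,376,713): 357+376 > 713 → valid
(196,211,371): 196+211 > 371 → valid
(102,330,444): 102+330 ≤ 444 → not valid
(40,126,177): 40+126 ≤ 177 → not valid
(80,190,251): 80+190 > 251 → valid
(240,269,519): 240+269 ≤ 519 → not valid
(114,320,326): 114+320 > 326 → valid
4 of the 8 triples form a triangle.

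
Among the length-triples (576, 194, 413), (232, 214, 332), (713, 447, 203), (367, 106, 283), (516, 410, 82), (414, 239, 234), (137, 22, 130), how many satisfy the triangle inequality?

5

(194,413,576): 194+413 > 576 → valid
(214,232,332): 214+232 > 332 → valid
(203,447,713): 203+447 ≤ 713 → not valid
(106,283,367): 106+283 > 367 → valid
(82,410,516): 82+410 ≤ 516 → not valid
(234,239,414): 234+239 > 414 → valid
(22,130,137): 22+130 > 137 → valid
5 of the 7 triples form a triangle.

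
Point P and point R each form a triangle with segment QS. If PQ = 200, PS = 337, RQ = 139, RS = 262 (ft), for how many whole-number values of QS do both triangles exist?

263

From triangle PQS: 137 < QS < 537.
From triangle RQS: 123 < QS < 401.
Intersection: 137 < QS < 401, so integers 138 through 400: 263 values.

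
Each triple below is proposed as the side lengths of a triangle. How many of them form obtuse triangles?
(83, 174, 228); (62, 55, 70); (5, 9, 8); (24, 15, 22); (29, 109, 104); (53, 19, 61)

(83,174,228): 83²+174² = 37165 < 51984 = 228² → obtuse
(62,55,70): 55²+62² = 6869 > 4900 = 70² → acute
(5,9,8): 5²+8² = 89 > 81 = 9² → acute
(24,15,22): 15²+22² = 709 > 576 = 24² → acute
(29,109,104): 29²+104² = 11657 < 11881 = 109² → obtuse
(53,19,61): 19²+53² = 3170 < 3721 = 61² → obtuse
3 of the 6 are obtuse.

3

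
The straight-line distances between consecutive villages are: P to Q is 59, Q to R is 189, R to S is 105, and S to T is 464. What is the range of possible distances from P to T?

111 ≤ PT ≤ 817

The maximum is all hops collinear in one direction: 59 + 189 + 105 + 464 = 817.
The longest hop is 464; the others sum to 353. Folding the others back against it leaves at least 464 − 353 = 111.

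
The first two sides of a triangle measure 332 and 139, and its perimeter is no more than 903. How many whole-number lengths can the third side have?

Triangle inequality: 193 < x < 471. Perimeter ≤ 903 gives x ≤ 903 − 332 − 139 = 432.
So 193 < x ≤ 432; integers 194 through 432: 239 values.

239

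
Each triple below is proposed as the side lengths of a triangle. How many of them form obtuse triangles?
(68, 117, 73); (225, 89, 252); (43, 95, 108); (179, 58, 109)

3

(68,117,73): 68²+73² = 9953 < 13689 = 117² → obtuse
(225,89,252): 89²+225² = 58546 < 63504 = 252² → obtuse
(43,95,108): 43²+95² = 10874 < 11664 = 108² → obtuse
(179,58,109): 58+109 ≤ 179, not a triangle
3 of the 4 are obtuse.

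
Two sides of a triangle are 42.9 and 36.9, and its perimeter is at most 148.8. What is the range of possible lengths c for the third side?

Triangle inequality alone gives 6.0 < c < 79.8.
The perimeter condition gives c ≤ 148.8 − 42.9 − 36.9 = 69.0.
Intersecting the two: 6.0 < c ≤ 69.0.

6.0 < c ≤ 69.0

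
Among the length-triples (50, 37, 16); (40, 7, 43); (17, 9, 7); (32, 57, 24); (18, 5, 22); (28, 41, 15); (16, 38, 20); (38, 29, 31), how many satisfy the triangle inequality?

5

(16,37,50): 16+37 > 50 → valid
(7,40,43): 7+40 > 43 → valid
(7,9,17): 7+9 ≤ 17 → not valid
(24,32,57): 24+32 ≤ 57 → not valid
(5,18,22): 5+18 > 22 → valid
(15,28,41): 15+28 > 41 → valid
(16,20,38): 16+20 ≤ 38 → not valid
(29,31,38): 29+31 > 38 → valid
5 of the 8 triples form a triangle.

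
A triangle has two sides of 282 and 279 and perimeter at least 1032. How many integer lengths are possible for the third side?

Triangle inequality: 3 < x < 561. Perimeter ≥ 1032 gives x ≥ 1032 − 282 − 279 = 471.
So 471 ≤ x < 561; integers 471 through 560: 90 values.

90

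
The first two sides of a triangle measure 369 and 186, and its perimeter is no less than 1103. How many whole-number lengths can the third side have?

Triangle inequality: 183 < x < 555. Perimeter ≥ 1103 gives x ≥ 1103 − 369 − 186 = 548.
So 548 ≤ x < 555; integers 548 through 554: 7 values.

7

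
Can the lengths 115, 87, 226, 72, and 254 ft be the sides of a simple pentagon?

A pentagon exists iff every side is shorter than the sum of the others — equivalently, the longest side is less than the sum of the rest.
Longest side 254 < 500 (sum of the remaining 4), so yes.

Yes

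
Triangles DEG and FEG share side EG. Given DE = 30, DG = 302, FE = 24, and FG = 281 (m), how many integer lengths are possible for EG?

From triangle DEG: 272 < EG < 332.
From triangle FEG: 257 < EG < 305.
Intersection: 272 < EG < 305, so integers 273 through 304: 32 values.

32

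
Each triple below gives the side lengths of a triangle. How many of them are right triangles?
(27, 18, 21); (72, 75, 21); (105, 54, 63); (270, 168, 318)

2

(27,18,21): 18²+21² = 765 > 729 = 27² → acute
(72,75,21): 21²+72² = 5625 = 75² → right
(105,54,63): 54²+63² = 6885 < 11025 = 105² → obtuse
(270,168,318): 168²+270² = 101124 = 318² → right
2 of the 4 are right.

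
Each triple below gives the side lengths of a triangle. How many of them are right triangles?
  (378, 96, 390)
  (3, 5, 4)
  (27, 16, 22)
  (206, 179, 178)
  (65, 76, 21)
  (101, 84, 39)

2

(378,96,390): 96²+378² = 152100 = 390² → right
(3,5,4): 3²+4² = 25 = 5² → right
(27,16,22): 16²+22² = 740 > 729 = 27² → acute
(206,179,178): 178²+179² = 63725 > 42436 = 206² → acute
(65,76,21): 21²+65² = 4666 < 5776 = 76² → obtuse
(101,84,39): 39²+84² = 8577 < 10201 = 101² → obtuse
2 of the 6 are right.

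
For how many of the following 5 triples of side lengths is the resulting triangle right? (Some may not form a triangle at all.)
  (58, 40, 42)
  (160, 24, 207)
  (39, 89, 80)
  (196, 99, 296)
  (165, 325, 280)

3

(58,40,42): 40²+42² = 3364 = 58² → right
(160,24,207): 24+160 ≤ 207, not a triangle
(39,89,80): 39²+80² = 7921 = 89² → right
(196,99,296): 99+196 ≤ 296, not a triangle
(165,325,280): 165²+280² = 105625 = 325² → right
3 of the 5 are right.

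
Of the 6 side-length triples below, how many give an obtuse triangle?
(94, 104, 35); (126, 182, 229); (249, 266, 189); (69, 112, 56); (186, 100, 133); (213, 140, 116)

5

(94,104,35): 35²+94² = 10061 < 10816 = 104² → obtuse
(126,182,229): 126²+182² = 49000 < 52441 = 229² → obtuse
(249,266,189): 189²+249² = 97722 > 70756 = 266² → acute
(69,112,56): 56²+69² = 7897 < 12544 = 112² → obtuse
(186,100,133): 100²+133² = 27689 < 34596 = 186² → obtuse
(213,140,116): 116²+140² = 33056 < 45369 = 213² → obtuse
5 of the 6 are obtuse.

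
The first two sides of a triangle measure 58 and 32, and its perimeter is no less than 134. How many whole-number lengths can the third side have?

Triangle inequality: 26 < x < 90. Perimeter ≥ 134 gives x ≥ 134 − 58 − 32 = 44.
So 44 ≤ x < 90; integers 44 through 89: 46 values.

46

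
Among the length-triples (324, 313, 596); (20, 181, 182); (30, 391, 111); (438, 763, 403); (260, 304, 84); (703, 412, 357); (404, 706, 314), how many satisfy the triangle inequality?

6

(313,324,596): 313+324 > 596 → valid
(20,181,182): 20+181 > 182 → valid
(30,111,391): 30+111 ≤ 391 → not valid
(403,438,763): 403+438 > 763 → valid
(84,260,304): 84+260 > 304 → valid
(357,412,703): 357+412 > 703 → valid
(314,404,706): 314+404 > 706 → valid
6 of the 7 triples form a triangle.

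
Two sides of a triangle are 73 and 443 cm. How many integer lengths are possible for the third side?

The third side lies in the open interval (370, 516).
Integers from 371 to 515 inclusive: 515 − 371 + 1 = 145.

145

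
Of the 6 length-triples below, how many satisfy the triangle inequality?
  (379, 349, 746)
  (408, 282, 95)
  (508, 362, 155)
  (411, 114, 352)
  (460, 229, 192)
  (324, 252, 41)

(349,379,746): 349+379 ≤ 746 → not valid
(95,282,408): 95+282 ≤ 408 → not valid
(155,362,508): 155+362 > 508 → valid
(114,352,411): 114+352 > 411 → valid
(192,229,460): 192+229 ≤ 460 → not valid
(41,252,324): 41+252 ≤ 324 → not valid
2 of the 6 triples form a triangle.

2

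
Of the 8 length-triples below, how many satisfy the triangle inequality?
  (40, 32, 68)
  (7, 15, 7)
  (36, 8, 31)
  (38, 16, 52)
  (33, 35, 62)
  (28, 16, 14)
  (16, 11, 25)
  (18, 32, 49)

(32,40,68): 32+40 > 68 → valid
(7,7,15): 7+7 ≤ 15 → not valid
(8,31,36): 8+31 > 36 → valid
(16,38,52): 16+38 > 52 → valid
(33,35,62): 33+35 > 62 → valid
(14,16,28): 14+16 > 28 → valid
(11,16,25): 11+16 > 25 → valid
(18,32,49): 18+32 > 49 → valid
7 of the 8 triples form a triangle.

7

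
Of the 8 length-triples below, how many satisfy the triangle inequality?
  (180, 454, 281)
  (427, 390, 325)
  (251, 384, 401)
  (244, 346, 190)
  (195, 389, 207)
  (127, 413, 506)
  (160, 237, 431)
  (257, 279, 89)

7

(180,281,454): 180+281 > 454 → valid
(325,390,427): 325+390 > 427 → valid
(251,384,401): 251+384 > 401 → valid
(190,244,346): 190+244 > 346 → valid
(195,207,389): 195+207 > 389 → valid
(127,413,506): 127+413 > 506 → valid
(160,237,431): 160+237 ≤ 431 → not valid
(89,257,279): 89+257 > 279 → valid
7 of the 8 triples form a triangle.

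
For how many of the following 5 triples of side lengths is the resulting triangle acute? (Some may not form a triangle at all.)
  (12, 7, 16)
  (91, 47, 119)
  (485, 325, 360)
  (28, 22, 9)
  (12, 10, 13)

(12,7,16): 7²+12² = 193 < 256 = 16² → obtuse
(91,47,119): 47²+91² = 10490 < 14161 = 119² → obtuse
(485,325,360): 325²+360² = 235225 = 485² → right
(28,22,9): 9²+22² = 565 < 784 = 28² → obtuse
(12,10,13): 10²+12² = 244 > 169 = 13² → acute
1 of the 5 is acute.

1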